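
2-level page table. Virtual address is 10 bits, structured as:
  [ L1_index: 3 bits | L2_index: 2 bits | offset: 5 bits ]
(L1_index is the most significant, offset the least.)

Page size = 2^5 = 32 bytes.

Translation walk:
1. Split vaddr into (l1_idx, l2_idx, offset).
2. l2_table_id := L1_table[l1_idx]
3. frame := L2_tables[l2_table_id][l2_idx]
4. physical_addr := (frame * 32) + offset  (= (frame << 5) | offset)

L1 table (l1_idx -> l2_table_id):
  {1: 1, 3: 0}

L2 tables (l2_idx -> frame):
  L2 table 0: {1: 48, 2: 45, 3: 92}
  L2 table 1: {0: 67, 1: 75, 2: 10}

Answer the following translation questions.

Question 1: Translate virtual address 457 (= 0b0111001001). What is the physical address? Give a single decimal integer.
vaddr = 457 = 0b0111001001
Split: l1_idx=3, l2_idx=2, offset=9
L1[3] = 0
L2[0][2] = 45
paddr = 45 * 32 + 9 = 1449

Answer: 1449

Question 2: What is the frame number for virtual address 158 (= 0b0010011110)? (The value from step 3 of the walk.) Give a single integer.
Answer: 67

Derivation:
vaddr = 158: l1_idx=1, l2_idx=0
L1[1] = 1; L2[1][0] = 67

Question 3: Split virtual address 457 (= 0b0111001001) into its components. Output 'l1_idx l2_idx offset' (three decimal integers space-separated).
vaddr = 457 = 0b0111001001
  top 3 bits -> l1_idx = 3
  next 2 bits -> l2_idx = 2
  bottom 5 bits -> offset = 9

Answer: 3 2 9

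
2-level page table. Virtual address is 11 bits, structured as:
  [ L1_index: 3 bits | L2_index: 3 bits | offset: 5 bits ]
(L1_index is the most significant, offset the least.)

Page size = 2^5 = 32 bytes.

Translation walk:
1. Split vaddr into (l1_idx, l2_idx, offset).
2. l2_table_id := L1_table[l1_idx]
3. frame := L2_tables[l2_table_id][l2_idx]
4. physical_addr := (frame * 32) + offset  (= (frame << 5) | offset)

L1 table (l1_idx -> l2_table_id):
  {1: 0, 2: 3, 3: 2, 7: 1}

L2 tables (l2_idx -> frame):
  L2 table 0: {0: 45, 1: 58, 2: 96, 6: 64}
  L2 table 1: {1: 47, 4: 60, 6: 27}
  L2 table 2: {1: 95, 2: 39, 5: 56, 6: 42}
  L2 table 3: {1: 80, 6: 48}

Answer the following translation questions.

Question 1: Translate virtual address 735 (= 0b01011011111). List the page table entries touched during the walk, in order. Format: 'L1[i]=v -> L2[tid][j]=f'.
vaddr = 735 = 0b01011011111
Split: l1_idx=2, l2_idx=6, offset=31

Answer: L1[2]=3 -> L2[3][6]=48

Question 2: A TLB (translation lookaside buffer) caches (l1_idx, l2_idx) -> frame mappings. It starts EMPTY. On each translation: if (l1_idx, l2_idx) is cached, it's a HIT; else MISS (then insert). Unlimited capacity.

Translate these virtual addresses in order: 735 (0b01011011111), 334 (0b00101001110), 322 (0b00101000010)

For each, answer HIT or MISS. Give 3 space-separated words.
vaddr=735: (2,6) not in TLB -> MISS, insert
vaddr=334: (1,2) not in TLB -> MISS, insert
vaddr=322: (1,2) in TLB -> HIT

Answer: MISS MISS HIT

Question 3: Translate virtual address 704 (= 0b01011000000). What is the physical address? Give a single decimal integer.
Answer: 1536

Derivation:
vaddr = 704 = 0b01011000000
Split: l1_idx=2, l2_idx=6, offset=0
L1[2] = 3
L2[3][6] = 48
paddr = 48 * 32 + 0 = 1536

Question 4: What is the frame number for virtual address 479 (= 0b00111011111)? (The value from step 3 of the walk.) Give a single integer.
Answer: 64

Derivation:
vaddr = 479: l1_idx=1, l2_idx=6
L1[1] = 0; L2[0][6] = 64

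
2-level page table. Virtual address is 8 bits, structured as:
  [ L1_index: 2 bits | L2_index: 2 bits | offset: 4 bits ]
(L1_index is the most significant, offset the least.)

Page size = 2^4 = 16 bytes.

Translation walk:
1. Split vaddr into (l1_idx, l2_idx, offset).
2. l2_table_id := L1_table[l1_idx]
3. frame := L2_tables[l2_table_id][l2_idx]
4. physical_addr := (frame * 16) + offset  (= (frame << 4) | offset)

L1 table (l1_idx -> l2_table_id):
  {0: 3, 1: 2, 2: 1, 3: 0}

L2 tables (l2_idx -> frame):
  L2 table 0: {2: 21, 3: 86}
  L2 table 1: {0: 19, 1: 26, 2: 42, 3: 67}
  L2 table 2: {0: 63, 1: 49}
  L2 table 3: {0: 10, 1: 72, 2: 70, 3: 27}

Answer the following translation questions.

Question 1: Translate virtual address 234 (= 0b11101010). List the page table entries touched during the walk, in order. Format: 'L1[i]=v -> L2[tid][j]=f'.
Answer: L1[3]=0 -> L2[0][2]=21

Derivation:
vaddr = 234 = 0b11101010
Split: l1_idx=3, l2_idx=2, offset=10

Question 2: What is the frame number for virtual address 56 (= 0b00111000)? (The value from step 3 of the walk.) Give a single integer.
Answer: 27

Derivation:
vaddr = 56: l1_idx=0, l2_idx=3
L1[0] = 3; L2[3][3] = 27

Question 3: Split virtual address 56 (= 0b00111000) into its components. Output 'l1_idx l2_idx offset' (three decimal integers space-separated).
Answer: 0 3 8

Derivation:
vaddr = 56 = 0b00111000
  top 2 bits -> l1_idx = 0
  next 2 bits -> l2_idx = 3
  bottom 4 bits -> offset = 8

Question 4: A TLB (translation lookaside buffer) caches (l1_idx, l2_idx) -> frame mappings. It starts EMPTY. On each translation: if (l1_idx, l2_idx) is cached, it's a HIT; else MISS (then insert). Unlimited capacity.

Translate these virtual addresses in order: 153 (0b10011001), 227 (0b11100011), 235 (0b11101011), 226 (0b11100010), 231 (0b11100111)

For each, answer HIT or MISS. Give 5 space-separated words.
Answer: MISS MISS HIT HIT HIT

Derivation:
vaddr=153: (2,1) not in TLB -> MISS, insert
vaddr=227: (3,2) not in TLB -> MISS, insert
vaddr=235: (3,2) in TLB -> HIT
vaddr=226: (3,2) in TLB -> HIT
vaddr=231: (3,2) in TLB -> HIT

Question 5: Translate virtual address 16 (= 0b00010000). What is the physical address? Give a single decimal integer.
Answer: 1152

Derivation:
vaddr = 16 = 0b00010000
Split: l1_idx=0, l2_idx=1, offset=0
L1[0] = 3
L2[3][1] = 72
paddr = 72 * 16 + 0 = 1152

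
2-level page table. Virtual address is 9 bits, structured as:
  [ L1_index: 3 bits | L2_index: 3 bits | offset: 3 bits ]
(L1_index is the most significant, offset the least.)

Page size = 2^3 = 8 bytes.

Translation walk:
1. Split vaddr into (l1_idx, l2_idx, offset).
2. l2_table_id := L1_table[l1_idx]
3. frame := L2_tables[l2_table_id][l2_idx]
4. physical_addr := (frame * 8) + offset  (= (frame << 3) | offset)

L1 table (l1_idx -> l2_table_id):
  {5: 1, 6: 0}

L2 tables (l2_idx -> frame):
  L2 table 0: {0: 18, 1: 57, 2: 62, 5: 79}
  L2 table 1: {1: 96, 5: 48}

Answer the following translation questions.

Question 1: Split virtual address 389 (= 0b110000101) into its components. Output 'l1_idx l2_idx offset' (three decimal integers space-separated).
Answer: 6 0 5

Derivation:
vaddr = 389 = 0b110000101
  top 3 bits -> l1_idx = 6
  next 3 bits -> l2_idx = 0
  bottom 3 bits -> offset = 5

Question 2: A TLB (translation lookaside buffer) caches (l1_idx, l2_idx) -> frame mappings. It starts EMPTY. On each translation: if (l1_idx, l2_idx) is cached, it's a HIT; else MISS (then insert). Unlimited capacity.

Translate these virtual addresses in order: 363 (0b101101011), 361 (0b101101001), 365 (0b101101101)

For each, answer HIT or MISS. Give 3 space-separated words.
Answer: MISS HIT HIT

Derivation:
vaddr=363: (5,5) not in TLB -> MISS, insert
vaddr=361: (5,5) in TLB -> HIT
vaddr=365: (5,5) in TLB -> HIT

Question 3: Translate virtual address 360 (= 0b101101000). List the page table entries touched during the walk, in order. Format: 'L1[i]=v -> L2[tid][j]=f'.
Answer: L1[5]=1 -> L2[1][5]=48

Derivation:
vaddr = 360 = 0b101101000
Split: l1_idx=5, l2_idx=5, offset=0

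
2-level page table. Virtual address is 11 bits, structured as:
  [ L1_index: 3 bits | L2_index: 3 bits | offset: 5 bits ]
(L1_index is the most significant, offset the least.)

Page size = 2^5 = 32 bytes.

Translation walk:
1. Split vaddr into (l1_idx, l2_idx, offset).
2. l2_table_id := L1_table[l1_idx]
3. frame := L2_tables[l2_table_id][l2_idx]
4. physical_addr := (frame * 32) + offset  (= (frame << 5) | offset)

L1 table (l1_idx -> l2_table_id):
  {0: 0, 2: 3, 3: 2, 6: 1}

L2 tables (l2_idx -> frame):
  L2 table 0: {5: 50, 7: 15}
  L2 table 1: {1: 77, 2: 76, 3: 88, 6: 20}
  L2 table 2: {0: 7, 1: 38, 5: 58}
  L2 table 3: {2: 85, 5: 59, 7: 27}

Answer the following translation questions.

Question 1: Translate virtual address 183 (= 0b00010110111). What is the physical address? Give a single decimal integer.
Answer: 1623

Derivation:
vaddr = 183 = 0b00010110111
Split: l1_idx=0, l2_idx=5, offset=23
L1[0] = 0
L2[0][5] = 50
paddr = 50 * 32 + 23 = 1623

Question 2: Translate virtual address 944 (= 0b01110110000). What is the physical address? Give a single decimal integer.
Answer: 1872

Derivation:
vaddr = 944 = 0b01110110000
Split: l1_idx=3, l2_idx=5, offset=16
L1[3] = 2
L2[2][5] = 58
paddr = 58 * 32 + 16 = 1872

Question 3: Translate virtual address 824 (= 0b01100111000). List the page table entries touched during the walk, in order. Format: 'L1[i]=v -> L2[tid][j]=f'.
vaddr = 824 = 0b01100111000
Split: l1_idx=3, l2_idx=1, offset=24

Answer: L1[3]=2 -> L2[2][1]=38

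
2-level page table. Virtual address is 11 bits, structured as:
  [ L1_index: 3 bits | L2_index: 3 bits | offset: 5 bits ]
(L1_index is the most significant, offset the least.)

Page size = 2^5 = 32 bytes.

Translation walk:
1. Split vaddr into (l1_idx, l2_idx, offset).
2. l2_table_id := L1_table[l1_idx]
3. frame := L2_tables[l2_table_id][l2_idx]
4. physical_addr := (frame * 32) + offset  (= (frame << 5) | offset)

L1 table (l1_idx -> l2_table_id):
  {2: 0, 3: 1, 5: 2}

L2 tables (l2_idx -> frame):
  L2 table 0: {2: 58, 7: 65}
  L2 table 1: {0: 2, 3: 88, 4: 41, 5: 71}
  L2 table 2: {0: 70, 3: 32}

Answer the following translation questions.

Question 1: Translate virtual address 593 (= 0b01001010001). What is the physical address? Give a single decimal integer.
vaddr = 593 = 0b01001010001
Split: l1_idx=2, l2_idx=2, offset=17
L1[2] = 0
L2[0][2] = 58
paddr = 58 * 32 + 17 = 1873

Answer: 1873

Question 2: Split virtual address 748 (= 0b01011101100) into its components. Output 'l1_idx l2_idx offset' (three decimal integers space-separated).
Answer: 2 7 12

Derivation:
vaddr = 748 = 0b01011101100
  top 3 bits -> l1_idx = 2
  next 3 bits -> l2_idx = 7
  bottom 5 bits -> offset = 12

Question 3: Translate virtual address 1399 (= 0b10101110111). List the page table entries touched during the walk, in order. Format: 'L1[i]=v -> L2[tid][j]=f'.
vaddr = 1399 = 0b10101110111
Split: l1_idx=5, l2_idx=3, offset=23

Answer: L1[5]=2 -> L2[2][3]=32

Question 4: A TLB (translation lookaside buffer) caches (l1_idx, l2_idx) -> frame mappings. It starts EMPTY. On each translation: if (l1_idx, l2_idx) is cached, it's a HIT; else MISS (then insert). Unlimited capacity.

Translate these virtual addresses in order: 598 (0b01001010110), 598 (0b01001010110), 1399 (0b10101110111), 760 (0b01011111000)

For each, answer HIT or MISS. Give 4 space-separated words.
Answer: MISS HIT MISS MISS

Derivation:
vaddr=598: (2,2) not in TLB -> MISS, insert
vaddr=598: (2,2) in TLB -> HIT
vaddr=1399: (5,3) not in TLB -> MISS, insert
vaddr=760: (2,7) not in TLB -> MISS, insert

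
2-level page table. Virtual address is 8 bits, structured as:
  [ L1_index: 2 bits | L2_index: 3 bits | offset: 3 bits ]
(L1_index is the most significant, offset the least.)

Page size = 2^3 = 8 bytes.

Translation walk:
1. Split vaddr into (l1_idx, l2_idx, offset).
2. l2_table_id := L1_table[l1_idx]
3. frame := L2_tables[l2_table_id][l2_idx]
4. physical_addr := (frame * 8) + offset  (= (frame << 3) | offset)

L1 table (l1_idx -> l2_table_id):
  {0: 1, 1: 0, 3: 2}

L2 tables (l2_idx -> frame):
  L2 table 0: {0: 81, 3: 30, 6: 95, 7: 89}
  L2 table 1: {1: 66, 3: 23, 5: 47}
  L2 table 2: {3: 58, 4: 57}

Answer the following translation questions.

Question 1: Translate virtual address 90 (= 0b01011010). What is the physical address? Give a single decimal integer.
Answer: 242

Derivation:
vaddr = 90 = 0b01011010
Split: l1_idx=1, l2_idx=3, offset=2
L1[1] = 0
L2[0][3] = 30
paddr = 30 * 8 + 2 = 242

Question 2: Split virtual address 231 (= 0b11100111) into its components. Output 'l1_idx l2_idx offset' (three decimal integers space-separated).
Answer: 3 4 7

Derivation:
vaddr = 231 = 0b11100111
  top 2 bits -> l1_idx = 3
  next 3 bits -> l2_idx = 4
  bottom 3 bits -> offset = 7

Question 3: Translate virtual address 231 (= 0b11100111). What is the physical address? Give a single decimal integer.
Answer: 463

Derivation:
vaddr = 231 = 0b11100111
Split: l1_idx=3, l2_idx=4, offset=7
L1[3] = 2
L2[2][4] = 57
paddr = 57 * 8 + 7 = 463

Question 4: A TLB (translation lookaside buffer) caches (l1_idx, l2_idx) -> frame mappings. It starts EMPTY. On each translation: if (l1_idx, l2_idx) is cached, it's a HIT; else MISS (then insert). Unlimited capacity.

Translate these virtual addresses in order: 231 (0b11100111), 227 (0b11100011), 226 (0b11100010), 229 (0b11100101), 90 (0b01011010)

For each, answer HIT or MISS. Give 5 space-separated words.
vaddr=231: (3,4) not in TLB -> MISS, insert
vaddr=227: (3,4) in TLB -> HIT
vaddr=226: (3,4) in TLB -> HIT
vaddr=229: (3,4) in TLB -> HIT
vaddr=90: (1,3) not in TLB -> MISS, insert

Answer: MISS HIT HIT HIT MISS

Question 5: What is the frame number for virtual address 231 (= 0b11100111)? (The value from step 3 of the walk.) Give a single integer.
Answer: 57

Derivation:
vaddr = 231: l1_idx=3, l2_idx=4
L1[3] = 2; L2[2][4] = 57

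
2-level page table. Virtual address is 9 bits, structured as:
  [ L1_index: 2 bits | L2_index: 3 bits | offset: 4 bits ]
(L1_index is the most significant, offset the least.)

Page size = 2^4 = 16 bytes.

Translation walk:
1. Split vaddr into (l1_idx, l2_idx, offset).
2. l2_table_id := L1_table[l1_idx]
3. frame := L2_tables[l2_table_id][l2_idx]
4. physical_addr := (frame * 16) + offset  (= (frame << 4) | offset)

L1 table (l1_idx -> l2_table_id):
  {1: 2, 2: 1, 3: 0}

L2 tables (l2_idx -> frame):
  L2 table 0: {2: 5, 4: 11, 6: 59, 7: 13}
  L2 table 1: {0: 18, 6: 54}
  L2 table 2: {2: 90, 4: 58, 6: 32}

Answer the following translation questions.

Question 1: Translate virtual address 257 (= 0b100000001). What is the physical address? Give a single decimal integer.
Answer: 289

Derivation:
vaddr = 257 = 0b100000001
Split: l1_idx=2, l2_idx=0, offset=1
L1[2] = 1
L2[1][0] = 18
paddr = 18 * 16 + 1 = 289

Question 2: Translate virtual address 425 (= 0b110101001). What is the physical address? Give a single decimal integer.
vaddr = 425 = 0b110101001
Split: l1_idx=3, l2_idx=2, offset=9
L1[3] = 0
L2[0][2] = 5
paddr = 5 * 16 + 9 = 89

Answer: 89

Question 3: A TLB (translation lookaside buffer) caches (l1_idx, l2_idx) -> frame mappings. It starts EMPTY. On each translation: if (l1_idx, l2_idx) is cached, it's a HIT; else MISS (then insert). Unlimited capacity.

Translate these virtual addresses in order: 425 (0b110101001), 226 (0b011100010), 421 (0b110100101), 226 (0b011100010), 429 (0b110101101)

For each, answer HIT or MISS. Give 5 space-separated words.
vaddr=425: (3,2) not in TLB -> MISS, insert
vaddr=226: (1,6) not in TLB -> MISS, insert
vaddr=421: (3,2) in TLB -> HIT
vaddr=226: (1,6) in TLB -> HIT
vaddr=429: (3,2) in TLB -> HIT

Answer: MISS MISS HIT HIT HIT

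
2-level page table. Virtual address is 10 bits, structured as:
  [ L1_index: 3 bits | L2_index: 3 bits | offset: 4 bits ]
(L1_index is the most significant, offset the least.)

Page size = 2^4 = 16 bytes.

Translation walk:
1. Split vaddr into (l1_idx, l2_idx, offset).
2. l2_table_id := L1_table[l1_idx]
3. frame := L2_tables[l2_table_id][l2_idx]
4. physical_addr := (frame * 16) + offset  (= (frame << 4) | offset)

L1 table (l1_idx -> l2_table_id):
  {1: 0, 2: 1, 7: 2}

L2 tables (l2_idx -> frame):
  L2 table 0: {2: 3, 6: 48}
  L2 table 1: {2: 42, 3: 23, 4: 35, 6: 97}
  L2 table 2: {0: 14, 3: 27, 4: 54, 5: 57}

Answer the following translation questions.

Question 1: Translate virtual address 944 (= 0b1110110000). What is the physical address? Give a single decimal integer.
Answer: 432

Derivation:
vaddr = 944 = 0b1110110000
Split: l1_idx=7, l2_idx=3, offset=0
L1[7] = 2
L2[2][3] = 27
paddr = 27 * 16 + 0 = 432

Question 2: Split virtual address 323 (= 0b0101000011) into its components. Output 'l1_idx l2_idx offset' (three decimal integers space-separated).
Answer: 2 4 3

Derivation:
vaddr = 323 = 0b0101000011
  top 3 bits -> l1_idx = 2
  next 3 bits -> l2_idx = 4
  bottom 4 bits -> offset = 3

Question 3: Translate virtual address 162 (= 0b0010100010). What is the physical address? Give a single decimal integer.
Answer: 50

Derivation:
vaddr = 162 = 0b0010100010
Split: l1_idx=1, l2_idx=2, offset=2
L1[1] = 0
L2[0][2] = 3
paddr = 3 * 16 + 2 = 50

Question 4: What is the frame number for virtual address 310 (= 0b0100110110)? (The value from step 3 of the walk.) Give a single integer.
Answer: 23

Derivation:
vaddr = 310: l1_idx=2, l2_idx=3
L1[2] = 1; L2[1][3] = 23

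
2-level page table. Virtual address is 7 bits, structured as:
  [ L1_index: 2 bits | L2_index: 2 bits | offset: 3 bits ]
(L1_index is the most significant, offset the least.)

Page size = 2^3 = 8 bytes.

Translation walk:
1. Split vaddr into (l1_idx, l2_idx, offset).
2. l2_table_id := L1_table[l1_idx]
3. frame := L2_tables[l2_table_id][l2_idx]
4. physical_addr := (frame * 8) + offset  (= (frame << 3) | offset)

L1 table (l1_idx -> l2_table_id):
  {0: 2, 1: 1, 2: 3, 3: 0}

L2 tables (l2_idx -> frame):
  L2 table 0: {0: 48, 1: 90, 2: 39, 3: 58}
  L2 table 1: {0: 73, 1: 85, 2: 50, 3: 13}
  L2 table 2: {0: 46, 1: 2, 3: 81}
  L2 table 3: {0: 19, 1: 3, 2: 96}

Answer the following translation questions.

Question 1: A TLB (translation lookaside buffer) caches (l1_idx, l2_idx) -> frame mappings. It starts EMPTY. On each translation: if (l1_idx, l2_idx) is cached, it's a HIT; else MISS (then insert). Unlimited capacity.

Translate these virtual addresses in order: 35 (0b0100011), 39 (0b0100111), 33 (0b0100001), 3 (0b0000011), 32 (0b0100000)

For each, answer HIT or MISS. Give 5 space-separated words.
Answer: MISS HIT HIT MISS HIT

Derivation:
vaddr=35: (1,0) not in TLB -> MISS, insert
vaddr=39: (1,0) in TLB -> HIT
vaddr=33: (1,0) in TLB -> HIT
vaddr=3: (0,0) not in TLB -> MISS, insert
vaddr=32: (1,0) in TLB -> HIT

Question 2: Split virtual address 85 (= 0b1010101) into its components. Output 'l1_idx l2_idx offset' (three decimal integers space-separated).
vaddr = 85 = 0b1010101
  top 2 bits -> l1_idx = 2
  next 2 bits -> l2_idx = 2
  bottom 3 bits -> offset = 5

Answer: 2 2 5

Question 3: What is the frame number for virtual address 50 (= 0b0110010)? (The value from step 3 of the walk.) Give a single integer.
Answer: 50

Derivation:
vaddr = 50: l1_idx=1, l2_idx=2
L1[1] = 1; L2[1][2] = 50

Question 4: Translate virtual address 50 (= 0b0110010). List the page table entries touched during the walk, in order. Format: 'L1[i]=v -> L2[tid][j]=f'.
vaddr = 50 = 0b0110010
Split: l1_idx=1, l2_idx=2, offset=2

Answer: L1[1]=1 -> L2[1][2]=50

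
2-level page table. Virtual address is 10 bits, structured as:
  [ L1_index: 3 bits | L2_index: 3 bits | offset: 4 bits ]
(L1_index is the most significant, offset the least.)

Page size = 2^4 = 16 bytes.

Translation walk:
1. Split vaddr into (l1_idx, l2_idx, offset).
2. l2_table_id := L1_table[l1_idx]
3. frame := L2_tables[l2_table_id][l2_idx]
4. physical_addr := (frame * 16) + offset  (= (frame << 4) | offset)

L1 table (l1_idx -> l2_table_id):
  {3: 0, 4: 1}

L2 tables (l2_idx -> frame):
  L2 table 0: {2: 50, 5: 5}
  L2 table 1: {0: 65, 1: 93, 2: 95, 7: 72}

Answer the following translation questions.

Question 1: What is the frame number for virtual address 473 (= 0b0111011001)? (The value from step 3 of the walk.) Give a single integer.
Answer: 5

Derivation:
vaddr = 473: l1_idx=3, l2_idx=5
L1[3] = 0; L2[0][5] = 5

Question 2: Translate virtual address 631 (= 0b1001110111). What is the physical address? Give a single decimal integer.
vaddr = 631 = 0b1001110111
Split: l1_idx=4, l2_idx=7, offset=7
L1[4] = 1
L2[1][7] = 72
paddr = 72 * 16 + 7 = 1159

Answer: 1159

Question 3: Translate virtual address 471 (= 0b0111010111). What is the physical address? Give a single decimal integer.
Answer: 87

Derivation:
vaddr = 471 = 0b0111010111
Split: l1_idx=3, l2_idx=5, offset=7
L1[3] = 0
L2[0][5] = 5
paddr = 5 * 16 + 7 = 87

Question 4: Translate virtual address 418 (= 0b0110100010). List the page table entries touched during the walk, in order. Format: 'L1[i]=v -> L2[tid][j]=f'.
vaddr = 418 = 0b0110100010
Split: l1_idx=3, l2_idx=2, offset=2

Answer: L1[3]=0 -> L2[0][2]=50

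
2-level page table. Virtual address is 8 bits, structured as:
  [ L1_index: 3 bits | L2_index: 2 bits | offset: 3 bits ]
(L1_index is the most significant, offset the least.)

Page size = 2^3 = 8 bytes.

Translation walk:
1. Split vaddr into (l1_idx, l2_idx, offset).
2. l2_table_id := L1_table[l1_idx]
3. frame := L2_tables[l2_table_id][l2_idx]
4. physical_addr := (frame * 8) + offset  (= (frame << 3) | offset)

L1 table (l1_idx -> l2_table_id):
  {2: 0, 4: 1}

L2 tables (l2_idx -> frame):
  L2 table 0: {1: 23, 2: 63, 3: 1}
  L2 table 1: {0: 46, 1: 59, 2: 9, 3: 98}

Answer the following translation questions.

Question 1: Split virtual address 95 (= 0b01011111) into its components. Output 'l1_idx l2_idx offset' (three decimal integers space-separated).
Answer: 2 3 7

Derivation:
vaddr = 95 = 0b01011111
  top 3 bits -> l1_idx = 2
  next 2 bits -> l2_idx = 3
  bottom 3 bits -> offset = 7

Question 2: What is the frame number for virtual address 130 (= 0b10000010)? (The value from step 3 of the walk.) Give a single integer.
Answer: 46

Derivation:
vaddr = 130: l1_idx=4, l2_idx=0
L1[4] = 1; L2[1][0] = 46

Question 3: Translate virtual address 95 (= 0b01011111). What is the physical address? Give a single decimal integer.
vaddr = 95 = 0b01011111
Split: l1_idx=2, l2_idx=3, offset=7
L1[2] = 0
L2[0][3] = 1
paddr = 1 * 8 + 7 = 15

Answer: 15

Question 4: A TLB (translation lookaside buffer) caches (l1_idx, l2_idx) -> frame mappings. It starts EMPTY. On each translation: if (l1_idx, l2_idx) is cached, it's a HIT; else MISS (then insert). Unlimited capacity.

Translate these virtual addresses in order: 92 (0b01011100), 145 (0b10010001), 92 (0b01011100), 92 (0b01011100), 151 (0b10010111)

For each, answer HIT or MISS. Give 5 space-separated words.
Answer: MISS MISS HIT HIT HIT

Derivation:
vaddr=92: (2,3) not in TLB -> MISS, insert
vaddr=145: (4,2) not in TLB -> MISS, insert
vaddr=92: (2,3) in TLB -> HIT
vaddr=92: (2,3) in TLB -> HIT
vaddr=151: (4,2) in TLB -> HIT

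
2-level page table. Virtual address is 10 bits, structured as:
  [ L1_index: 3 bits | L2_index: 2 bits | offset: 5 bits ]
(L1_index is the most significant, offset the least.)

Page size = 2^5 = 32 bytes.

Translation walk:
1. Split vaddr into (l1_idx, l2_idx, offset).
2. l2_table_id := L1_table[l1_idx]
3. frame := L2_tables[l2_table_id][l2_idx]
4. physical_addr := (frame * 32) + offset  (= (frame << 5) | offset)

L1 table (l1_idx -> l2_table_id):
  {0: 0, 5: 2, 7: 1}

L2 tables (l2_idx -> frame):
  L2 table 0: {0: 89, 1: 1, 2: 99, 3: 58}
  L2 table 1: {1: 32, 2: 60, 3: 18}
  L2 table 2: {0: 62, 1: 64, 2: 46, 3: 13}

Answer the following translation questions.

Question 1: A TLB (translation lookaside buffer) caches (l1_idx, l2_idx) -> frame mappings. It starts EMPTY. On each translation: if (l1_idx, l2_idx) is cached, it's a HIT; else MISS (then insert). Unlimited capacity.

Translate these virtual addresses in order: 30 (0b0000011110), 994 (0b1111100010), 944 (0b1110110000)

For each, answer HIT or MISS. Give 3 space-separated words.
Answer: MISS MISS MISS

Derivation:
vaddr=30: (0,0) not in TLB -> MISS, insert
vaddr=994: (7,3) not in TLB -> MISS, insert
vaddr=944: (7,1) not in TLB -> MISS, insert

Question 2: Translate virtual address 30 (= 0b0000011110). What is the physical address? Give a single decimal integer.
Answer: 2878

Derivation:
vaddr = 30 = 0b0000011110
Split: l1_idx=0, l2_idx=0, offset=30
L1[0] = 0
L2[0][0] = 89
paddr = 89 * 32 + 30 = 2878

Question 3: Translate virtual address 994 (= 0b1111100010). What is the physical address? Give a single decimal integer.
vaddr = 994 = 0b1111100010
Split: l1_idx=7, l2_idx=3, offset=2
L1[7] = 1
L2[1][3] = 18
paddr = 18 * 32 + 2 = 578

Answer: 578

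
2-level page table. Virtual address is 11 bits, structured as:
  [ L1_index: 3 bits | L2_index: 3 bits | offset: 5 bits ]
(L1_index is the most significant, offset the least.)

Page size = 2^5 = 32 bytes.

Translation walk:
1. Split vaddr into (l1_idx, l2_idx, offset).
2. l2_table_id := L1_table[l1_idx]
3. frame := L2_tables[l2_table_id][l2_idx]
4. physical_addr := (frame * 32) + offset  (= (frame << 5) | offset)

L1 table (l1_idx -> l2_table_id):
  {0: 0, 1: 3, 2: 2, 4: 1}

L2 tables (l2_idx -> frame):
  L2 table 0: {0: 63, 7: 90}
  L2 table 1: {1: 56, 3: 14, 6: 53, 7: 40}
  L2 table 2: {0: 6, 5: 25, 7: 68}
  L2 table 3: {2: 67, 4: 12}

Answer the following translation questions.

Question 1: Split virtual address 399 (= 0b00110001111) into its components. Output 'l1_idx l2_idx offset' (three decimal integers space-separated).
Answer: 1 4 15

Derivation:
vaddr = 399 = 0b00110001111
  top 3 bits -> l1_idx = 1
  next 3 bits -> l2_idx = 4
  bottom 5 bits -> offset = 15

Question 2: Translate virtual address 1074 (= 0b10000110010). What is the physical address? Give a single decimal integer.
vaddr = 1074 = 0b10000110010
Split: l1_idx=4, l2_idx=1, offset=18
L1[4] = 1
L2[1][1] = 56
paddr = 56 * 32 + 18 = 1810

Answer: 1810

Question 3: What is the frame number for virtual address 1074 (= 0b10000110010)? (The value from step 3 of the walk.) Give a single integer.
vaddr = 1074: l1_idx=4, l2_idx=1
L1[4] = 1; L2[1][1] = 56

Answer: 56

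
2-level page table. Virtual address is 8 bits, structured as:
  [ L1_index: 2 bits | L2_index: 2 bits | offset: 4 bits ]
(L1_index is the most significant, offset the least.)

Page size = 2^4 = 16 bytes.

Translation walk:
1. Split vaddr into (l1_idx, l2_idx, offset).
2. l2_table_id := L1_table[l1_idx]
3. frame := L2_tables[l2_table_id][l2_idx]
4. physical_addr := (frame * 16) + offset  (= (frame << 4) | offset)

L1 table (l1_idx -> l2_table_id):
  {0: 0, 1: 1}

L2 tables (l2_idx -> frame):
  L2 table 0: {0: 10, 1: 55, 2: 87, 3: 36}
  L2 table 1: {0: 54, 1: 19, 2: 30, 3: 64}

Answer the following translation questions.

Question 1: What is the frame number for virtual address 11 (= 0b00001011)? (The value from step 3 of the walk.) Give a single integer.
Answer: 10

Derivation:
vaddr = 11: l1_idx=0, l2_idx=0
L1[0] = 0; L2[0][0] = 10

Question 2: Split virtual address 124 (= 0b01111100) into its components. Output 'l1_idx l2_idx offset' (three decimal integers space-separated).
Answer: 1 3 12

Derivation:
vaddr = 124 = 0b01111100
  top 2 bits -> l1_idx = 1
  next 2 bits -> l2_idx = 3
  bottom 4 bits -> offset = 12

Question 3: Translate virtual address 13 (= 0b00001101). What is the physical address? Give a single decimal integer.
vaddr = 13 = 0b00001101
Split: l1_idx=0, l2_idx=0, offset=13
L1[0] = 0
L2[0][0] = 10
paddr = 10 * 16 + 13 = 173

Answer: 173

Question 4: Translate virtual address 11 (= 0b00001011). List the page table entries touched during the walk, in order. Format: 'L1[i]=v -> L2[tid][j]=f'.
vaddr = 11 = 0b00001011
Split: l1_idx=0, l2_idx=0, offset=11

Answer: L1[0]=0 -> L2[0][0]=10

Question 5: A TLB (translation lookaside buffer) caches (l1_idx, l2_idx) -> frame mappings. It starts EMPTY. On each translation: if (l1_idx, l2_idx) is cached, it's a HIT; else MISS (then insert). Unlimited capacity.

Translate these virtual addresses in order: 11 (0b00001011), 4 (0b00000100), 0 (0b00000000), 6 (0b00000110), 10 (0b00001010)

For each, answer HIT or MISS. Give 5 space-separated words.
vaddr=11: (0,0) not in TLB -> MISS, insert
vaddr=4: (0,0) in TLB -> HIT
vaddr=0: (0,0) in TLB -> HIT
vaddr=6: (0,0) in TLB -> HIT
vaddr=10: (0,0) in TLB -> HIT

Answer: MISS HIT HIT HIT HIT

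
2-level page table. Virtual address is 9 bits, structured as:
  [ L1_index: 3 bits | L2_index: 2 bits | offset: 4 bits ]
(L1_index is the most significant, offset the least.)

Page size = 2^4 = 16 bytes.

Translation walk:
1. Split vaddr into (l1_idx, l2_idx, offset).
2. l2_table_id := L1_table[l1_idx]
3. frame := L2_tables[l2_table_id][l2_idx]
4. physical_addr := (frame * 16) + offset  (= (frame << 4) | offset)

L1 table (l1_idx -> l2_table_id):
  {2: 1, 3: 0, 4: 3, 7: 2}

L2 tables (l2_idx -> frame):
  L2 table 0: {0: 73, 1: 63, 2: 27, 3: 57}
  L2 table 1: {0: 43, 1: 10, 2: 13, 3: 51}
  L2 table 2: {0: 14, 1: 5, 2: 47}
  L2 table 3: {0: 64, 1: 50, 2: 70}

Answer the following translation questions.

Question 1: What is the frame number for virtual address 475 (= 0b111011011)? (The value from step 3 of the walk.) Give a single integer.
Answer: 5

Derivation:
vaddr = 475: l1_idx=7, l2_idx=1
L1[7] = 2; L2[2][1] = 5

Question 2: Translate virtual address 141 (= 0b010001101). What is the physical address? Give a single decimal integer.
vaddr = 141 = 0b010001101
Split: l1_idx=2, l2_idx=0, offset=13
L1[2] = 1
L2[1][0] = 43
paddr = 43 * 16 + 13 = 701

Answer: 701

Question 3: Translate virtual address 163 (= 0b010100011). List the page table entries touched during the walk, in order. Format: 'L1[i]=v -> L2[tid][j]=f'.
vaddr = 163 = 0b010100011
Split: l1_idx=2, l2_idx=2, offset=3

Answer: L1[2]=1 -> L2[1][2]=13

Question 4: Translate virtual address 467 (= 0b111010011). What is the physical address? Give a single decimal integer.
Answer: 83

Derivation:
vaddr = 467 = 0b111010011
Split: l1_idx=7, l2_idx=1, offset=3
L1[7] = 2
L2[2][1] = 5
paddr = 5 * 16 + 3 = 83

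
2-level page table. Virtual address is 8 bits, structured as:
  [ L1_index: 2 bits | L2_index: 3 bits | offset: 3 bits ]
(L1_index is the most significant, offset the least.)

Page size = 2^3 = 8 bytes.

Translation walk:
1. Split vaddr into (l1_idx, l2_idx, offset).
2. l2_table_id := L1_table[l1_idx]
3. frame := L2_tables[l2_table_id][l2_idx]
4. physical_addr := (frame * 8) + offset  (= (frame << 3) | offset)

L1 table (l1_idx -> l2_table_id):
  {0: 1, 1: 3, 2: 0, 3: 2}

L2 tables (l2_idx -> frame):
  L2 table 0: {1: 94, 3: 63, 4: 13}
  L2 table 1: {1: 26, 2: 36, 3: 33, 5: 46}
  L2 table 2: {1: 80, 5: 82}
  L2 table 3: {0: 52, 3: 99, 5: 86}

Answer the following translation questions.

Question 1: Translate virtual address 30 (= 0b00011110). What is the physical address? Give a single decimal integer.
Answer: 270

Derivation:
vaddr = 30 = 0b00011110
Split: l1_idx=0, l2_idx=3, offset=6
L1[0] = 1
L2[1][3] = 33
paddr = 33 * 8 + 6 = 270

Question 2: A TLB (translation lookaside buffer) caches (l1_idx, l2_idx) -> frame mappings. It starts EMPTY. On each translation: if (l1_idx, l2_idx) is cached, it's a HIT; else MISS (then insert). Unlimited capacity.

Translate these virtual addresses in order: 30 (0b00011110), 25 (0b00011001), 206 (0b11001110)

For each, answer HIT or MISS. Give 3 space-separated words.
vaddr=30: (0,3) not in TLB -> MISS, insert
vaddr=25: (0,3) in TLB -> HIT
vaddr=206: (3,1) not in TLB -> MISS, insert

Answer: MISS HIT MISS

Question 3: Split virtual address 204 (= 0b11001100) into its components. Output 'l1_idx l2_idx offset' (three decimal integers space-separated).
vaddr = 204 = 0b11001100
  top 2 bits -> l1_idx = 3
  next 3 bits -> l2_idx = 1
  bottom 3 bits -> offset = 4

Answer: 3 1 4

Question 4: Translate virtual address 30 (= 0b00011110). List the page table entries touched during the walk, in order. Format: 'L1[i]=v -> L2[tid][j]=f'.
vaddr = 30 = 0b00011110
Split: l1_idx=0, l2_idx=3, offset=6

Answer: L1[0]=1 -> L2[1][3]=33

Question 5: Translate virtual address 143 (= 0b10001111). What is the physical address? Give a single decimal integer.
vaddr = 143 = 0b10001111
Split: l1_idx=2, l2_idx=1, offset=7
L1[2] = 0
L2[0][1] = 94
paddr = 94 * 8 + 7 = 759

Answer: 759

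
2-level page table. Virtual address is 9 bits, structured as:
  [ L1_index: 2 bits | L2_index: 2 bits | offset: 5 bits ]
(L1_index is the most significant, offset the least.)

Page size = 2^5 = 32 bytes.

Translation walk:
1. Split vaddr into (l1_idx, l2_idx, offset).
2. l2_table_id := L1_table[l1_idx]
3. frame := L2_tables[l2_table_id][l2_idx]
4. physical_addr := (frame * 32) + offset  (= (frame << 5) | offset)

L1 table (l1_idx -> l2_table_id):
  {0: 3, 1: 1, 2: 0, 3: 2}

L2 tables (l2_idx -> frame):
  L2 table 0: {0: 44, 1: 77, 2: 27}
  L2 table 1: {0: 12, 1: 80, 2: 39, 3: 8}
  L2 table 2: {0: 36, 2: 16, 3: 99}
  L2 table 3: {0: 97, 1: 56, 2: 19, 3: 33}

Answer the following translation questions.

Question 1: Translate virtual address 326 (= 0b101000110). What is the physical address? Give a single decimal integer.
Answer: 870

Derivation:
vaddr = 326 = 0b101000110
Split: l1_idx=2, l2_idx=2, offset=6
L1[2] = 0
L2[0][2] = 27
paddr = 27 * 32 + 6 = 870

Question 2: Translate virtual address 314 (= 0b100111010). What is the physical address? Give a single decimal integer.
vaddr = 314 = 0b100111010
Split: l1_idx=2, l2_idx=1, offset=26
L1[2] = 0
L2[0][1] = 77
paddr = 77 * 32 + 26 = 2490

Answer: 2490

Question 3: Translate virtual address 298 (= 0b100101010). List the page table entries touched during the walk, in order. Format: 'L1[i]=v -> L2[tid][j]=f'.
Answer: L1[2]=0 -> L2[0][1]=77

Derivation:
vaddr = 298 = 0b100101010
Split: l1_idx=2, l2_idx=1, offset=10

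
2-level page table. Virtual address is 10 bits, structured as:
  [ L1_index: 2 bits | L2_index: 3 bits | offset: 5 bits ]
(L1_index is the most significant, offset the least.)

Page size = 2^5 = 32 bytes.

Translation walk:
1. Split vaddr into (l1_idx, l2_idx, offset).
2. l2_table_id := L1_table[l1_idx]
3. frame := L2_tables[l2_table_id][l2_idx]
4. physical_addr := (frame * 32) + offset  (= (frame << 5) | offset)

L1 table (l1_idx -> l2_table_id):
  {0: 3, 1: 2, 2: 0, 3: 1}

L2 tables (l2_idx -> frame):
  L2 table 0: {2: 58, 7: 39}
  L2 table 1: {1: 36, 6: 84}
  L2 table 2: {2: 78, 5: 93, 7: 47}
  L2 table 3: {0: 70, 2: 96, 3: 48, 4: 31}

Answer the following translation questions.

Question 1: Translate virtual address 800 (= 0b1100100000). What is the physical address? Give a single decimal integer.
vaddr = 800 = 0b1100100000
Split: l1_idx=3, l2_idx=1, offset=0
L1[3] = 1
L2[1][1] = 36
paddr = 36 * 32 + 0 = 1152

Answer: 1152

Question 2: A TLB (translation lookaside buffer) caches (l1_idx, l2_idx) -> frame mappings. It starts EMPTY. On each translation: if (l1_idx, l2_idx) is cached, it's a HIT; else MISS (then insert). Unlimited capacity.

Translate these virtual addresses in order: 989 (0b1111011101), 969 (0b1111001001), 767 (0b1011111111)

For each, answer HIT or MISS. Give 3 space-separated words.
Answer: MISS HIT MISS

Derivation:
vaddr=989: (3,6) not in TLB -> MISS, insert
vaddr=969: (3,6) in TLB -> HIT
vaddr=767: (2,7) not in TLB -> MISS, insert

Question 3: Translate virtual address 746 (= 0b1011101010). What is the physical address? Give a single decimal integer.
Answer: 1258

Derivation:
vaddr = 746 = 0b1011101010
Split: l1_idx=2, l2_idx=7, offset=10
L1[2] = 0
L2[0][7] = 39
paddr = 39 * 32 + 10 = 1258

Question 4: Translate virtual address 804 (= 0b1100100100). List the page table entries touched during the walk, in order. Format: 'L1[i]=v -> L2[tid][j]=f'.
vaddr = 804 = 0b1100100100
Split: l1_idx=3, l2_idx=1, offset=4

Answer: L1[3]=1 -> L2[1][1]=36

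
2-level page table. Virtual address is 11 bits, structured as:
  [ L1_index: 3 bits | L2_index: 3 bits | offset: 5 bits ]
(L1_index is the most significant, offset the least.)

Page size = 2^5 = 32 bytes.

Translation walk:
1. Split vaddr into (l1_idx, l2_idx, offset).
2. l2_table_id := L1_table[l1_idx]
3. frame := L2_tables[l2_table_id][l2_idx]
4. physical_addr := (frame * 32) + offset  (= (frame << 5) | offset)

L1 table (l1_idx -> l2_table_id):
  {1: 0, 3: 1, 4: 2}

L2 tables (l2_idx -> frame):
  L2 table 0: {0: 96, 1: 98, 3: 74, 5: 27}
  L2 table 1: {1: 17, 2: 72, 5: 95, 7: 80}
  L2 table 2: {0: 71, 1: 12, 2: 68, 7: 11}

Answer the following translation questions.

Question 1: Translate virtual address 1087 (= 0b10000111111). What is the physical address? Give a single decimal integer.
vaddr = 1087 = 0b10000111111
Split: l1_idx=4, l2_idx=1, offset=31
L1[4] = 2
L2[2][1] = 12
paddr = 12 * 32 + 31 = 415

Answer: 415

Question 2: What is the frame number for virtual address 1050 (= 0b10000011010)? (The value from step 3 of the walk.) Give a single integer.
vaddr = 1050: l1_idx=4, l2_idx=0
L1[4] = 2; L2[2][0] = 71

Answer: 71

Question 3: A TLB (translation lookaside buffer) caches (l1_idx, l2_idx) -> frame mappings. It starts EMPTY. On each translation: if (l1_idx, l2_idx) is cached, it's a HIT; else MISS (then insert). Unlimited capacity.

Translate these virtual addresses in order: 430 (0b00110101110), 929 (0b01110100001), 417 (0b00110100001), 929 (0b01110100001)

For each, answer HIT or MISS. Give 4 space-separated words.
vaddr=430: (1,5) not in TLB -> MISS, insert
vaddr=929: (3,5) not in TLB -> MISS, insert
vaddr=417: (1,5) in TLB -> HIT
vaddr=929: (3,5) in TLB -> HIT

Answer: MISS MISS HIT HIT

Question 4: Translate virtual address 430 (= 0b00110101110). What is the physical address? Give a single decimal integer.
Answer: 878

Derivation:
vaddr = 430 = 0b00110101110
Split: l1_idx=1, l2_idx=5, offset=14
L1[1] = 0
L2[0][5] = 27
paddr = 27 * 32 + 14 = 878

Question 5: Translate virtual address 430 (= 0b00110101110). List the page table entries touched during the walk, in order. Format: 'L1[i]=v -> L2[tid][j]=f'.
vaddr = 430 = 0b00110101110
Split: l1_idx=1, l2_idx=5, offset=14

Answer: L1[1]=0 -> L2[0][5]=27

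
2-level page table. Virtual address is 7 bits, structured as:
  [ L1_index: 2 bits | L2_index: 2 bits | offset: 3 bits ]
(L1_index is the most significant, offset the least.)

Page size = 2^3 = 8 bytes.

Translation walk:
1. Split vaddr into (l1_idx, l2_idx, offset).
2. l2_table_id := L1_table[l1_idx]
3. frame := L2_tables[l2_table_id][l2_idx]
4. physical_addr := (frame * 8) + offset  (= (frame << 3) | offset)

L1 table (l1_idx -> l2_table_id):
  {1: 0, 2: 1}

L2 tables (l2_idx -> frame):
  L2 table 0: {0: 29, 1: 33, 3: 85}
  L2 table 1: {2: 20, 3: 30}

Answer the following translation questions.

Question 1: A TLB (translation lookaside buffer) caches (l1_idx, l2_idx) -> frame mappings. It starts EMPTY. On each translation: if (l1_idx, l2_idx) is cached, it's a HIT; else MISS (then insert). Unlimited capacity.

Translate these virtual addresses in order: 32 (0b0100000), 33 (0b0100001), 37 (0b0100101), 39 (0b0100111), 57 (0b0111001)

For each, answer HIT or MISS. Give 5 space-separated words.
Answer: MISS HIT HIT HIT MISS

Derivation:
vaddr=32: (1,0) not in TLB -> MISS, insert
vaddr=33: (1,0) in TLB -> HIT
vaddr=37: (1,0) in TLB -> HIT
vaddr=39: (1,0) in TLB -> HIT
vaddr=57: (1,3) not in TLB -> MISS, insert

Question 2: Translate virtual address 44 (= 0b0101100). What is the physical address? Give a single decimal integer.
Answer: 268

Derivation:
vaddr = 44 = 0b0101100
Split: l1_idx=1, l2_idx=1, offset=4
L1[1] = 0
L2[0][1] = 33
paddr = 33 * 8 + 4 = 268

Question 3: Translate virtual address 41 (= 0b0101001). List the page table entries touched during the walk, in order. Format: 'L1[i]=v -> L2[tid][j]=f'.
Answer: L1[1]=0 -> L2[0][1]=33

Derivation:
vaddr = 41 = 0b0101001
Split: l1_idx=1, l2_idx=1, offset=1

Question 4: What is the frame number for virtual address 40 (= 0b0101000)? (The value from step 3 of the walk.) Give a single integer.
Answer: 33

Derivation:
vaddr = 40: l1_idx=1, l2_idx=1
L1[1] = 0; L2[0][1] = 33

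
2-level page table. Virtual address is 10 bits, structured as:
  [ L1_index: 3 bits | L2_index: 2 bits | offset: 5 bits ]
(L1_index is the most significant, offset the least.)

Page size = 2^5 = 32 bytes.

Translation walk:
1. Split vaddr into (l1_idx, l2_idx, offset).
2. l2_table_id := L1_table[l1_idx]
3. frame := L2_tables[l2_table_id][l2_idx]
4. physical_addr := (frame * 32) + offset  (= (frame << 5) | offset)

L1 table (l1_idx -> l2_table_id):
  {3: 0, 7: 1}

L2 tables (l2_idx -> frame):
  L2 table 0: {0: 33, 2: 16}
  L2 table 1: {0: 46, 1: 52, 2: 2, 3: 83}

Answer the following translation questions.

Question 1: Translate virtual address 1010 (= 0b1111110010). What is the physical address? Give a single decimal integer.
Answer: 2674

Derivation:
vaddr = 1010 = 0b1111110010
Split: l1_idx=7, l2_idx=3, offset=18
L1[7] = 1
L2[1][3] = 83
paddr = 83 * 32 + 18 = 2674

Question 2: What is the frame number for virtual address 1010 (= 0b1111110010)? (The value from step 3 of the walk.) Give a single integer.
Answer: 83

Derivation:
vaddr = 1010: l1_idx=7, l2_idx=3
L1[7] = 1; L2[1][3] = 83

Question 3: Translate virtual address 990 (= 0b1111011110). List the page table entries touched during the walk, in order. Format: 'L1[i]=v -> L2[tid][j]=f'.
vaddr = 990 = 0b1111011110
Split: l1_idx=7, l2_idx=2, offset=30

Answer: L1[7]=1 -> L2[1][2]=2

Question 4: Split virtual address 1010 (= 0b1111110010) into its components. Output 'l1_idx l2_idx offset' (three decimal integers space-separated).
Answer: 7 3 18

Derivation:
vaddr = 1010 = 0b1111110010
  top 3 bits -> l1_idx = 7
  next 2 bits -> l2_idx = 3
  bottom 5 bits -> offset = 18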